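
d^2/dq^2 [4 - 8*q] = 0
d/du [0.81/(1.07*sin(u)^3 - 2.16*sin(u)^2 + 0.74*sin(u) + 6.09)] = (-2.6001*sin(u)^2 + 3.4992*sin(u) - 0.5994)*cos(u)/(1.07*sin(u)^3 - 2.16*sin(u)^2 + 0.74*sin(u) + 6.09)^2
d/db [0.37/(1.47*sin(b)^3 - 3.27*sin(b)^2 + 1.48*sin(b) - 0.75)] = (-1.6317*sin(b)^2 + 2.4198*sin(b) - 0.5476)*cos(b)/(1.47*sin(b)^3 - 3.27*sin(b)^2 + 1.48*sin(b) - 0.75)^2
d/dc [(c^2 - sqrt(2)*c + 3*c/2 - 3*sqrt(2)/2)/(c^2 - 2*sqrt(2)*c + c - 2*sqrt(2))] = (-sqrt(2)*c^2 - c^2/2 - sqrt(2)*c - 3*sqrt(2)/2 - 2)/(c^4 - 4*sqrt(2)*c^3 + 2*c^3 - 8*sqrt(2)*c^2 + 9*c^2 - 4*sqrt(2)*c + 16*c + 8)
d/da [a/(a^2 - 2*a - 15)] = (a^2 - 2*a*(a - 1) - 2*a - 15)/(-a^2 + 2*a + 15)^2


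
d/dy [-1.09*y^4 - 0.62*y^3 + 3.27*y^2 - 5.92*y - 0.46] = -4.36*y^3 - 1.86*y^2 + 6.54*y - 5.92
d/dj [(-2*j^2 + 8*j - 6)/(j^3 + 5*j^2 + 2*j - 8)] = 2*(j^2 - 6*j - 26)/(j^4 + 12*j^3 + 52*j^2 + 96*j + 64)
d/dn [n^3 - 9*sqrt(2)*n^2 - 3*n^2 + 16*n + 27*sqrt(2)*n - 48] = 3*n^2 - 18*sqrt(2)*n - 6*n + 16 + 27*sqrt(2)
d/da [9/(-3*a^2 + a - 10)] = 9*(6*a - 1)/(3*a^2 - a + 10)^2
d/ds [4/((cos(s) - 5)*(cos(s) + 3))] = 8*(cos(s) - 1)*sin(s)/((cos(s) - 5)^2*(cos(s) + 3)^2)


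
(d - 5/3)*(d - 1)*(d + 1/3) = d^3 - 7*d^2/3 + 7*d/9 + 5/9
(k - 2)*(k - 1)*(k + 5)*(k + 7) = k^4 + 9*k^3 + k^2 - 81*k + 70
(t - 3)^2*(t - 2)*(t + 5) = t^4 - 3*t^3 - 19*t^2 + 87*t - 90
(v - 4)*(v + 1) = v^2 - 3*v - 4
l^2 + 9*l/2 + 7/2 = (l + 1)*(l + 7/2)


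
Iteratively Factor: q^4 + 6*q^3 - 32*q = (q + 4)*(q^3 + 2*q^2 - 8*q) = (q - 2)*(q + 4)*(q^2 + 4*q) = (q - 2)*(q + 4)^2*(q)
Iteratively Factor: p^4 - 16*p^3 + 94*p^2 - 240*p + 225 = (p - 5)*(p^3 - 11*p^2 + 39*p - 45) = (p - 5)^2*(p^2 - 6*p + 9) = (p - 5)^2*(p - 3)*(p - 3)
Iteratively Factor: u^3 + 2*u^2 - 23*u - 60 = (u - 5)*(u^2 + 7*u + 12) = (u - 5)*(u + 4)*(u + 3)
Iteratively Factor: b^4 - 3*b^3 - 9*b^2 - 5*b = (b)*(b^3 - 3*b^2 - 9*b - 5) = b*(b + 1)*(b^2 - 4*b - 5) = b*(b - 5)*(b + 1)*(b + 1)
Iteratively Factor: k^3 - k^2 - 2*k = (k + 1)*(k^2 - 2*k) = k*(k + 1)*(k - 2)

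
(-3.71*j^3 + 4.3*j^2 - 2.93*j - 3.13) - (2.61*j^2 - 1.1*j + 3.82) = -3.71*j^3 + 1.69*j^2 - 1.83*j - 6.95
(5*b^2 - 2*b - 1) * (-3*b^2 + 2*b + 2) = -15*b^4 + 16*b^3 + 9*b^2 - 6*b - 2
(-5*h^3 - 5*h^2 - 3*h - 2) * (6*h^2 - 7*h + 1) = -30*h^5 + 5*h^4 + 12*h^3 + 4*h^2 + 11*h - 2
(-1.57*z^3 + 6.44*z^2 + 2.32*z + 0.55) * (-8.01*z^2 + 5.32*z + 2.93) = 12.5757*z^5 - 59.9368*z^4 + 11.0775*z^3 + 26.8061*z^2 + 9.7236*z + 1.6115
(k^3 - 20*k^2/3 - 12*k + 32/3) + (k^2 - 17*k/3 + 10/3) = k^3 - 17*k^2/3 - 53*k/3 + 14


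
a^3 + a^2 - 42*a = a*(a - 6)*(a + 7)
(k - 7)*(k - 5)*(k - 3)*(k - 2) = k^4 - 17*k^3 + 101*k^2 - 247*k + 210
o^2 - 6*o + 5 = (o - 5)*(o - 1)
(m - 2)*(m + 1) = m^2 - m - 2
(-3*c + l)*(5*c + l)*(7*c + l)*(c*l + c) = -105*c^4*l - 105*c^4 - c^3*l^2 - c^3*l + 9*c^2*l^3 + 9*c^2*l^2 + c*l^4 + c*l^3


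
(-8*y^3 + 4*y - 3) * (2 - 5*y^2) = 40*y^5 - 36*y^3 + 15*y^2 + 8*y - 6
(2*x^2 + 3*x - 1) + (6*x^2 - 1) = 8*x^2 + 3*x - 2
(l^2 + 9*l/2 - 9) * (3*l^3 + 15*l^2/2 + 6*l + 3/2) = 3*l^5 + 21*l^4 + 51*l^3/4 - 39*l^2 - 189*l/4 - 27/2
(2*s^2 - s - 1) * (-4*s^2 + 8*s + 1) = -8*s^4 + 20*s^3 - 2*s^2 - 9*s - 1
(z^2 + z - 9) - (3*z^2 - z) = -2*z^2 + 2*z - 9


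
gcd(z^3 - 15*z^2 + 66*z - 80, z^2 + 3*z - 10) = z - 2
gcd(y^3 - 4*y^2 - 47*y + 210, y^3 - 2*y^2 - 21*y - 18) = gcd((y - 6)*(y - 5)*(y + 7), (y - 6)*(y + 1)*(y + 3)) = y - 6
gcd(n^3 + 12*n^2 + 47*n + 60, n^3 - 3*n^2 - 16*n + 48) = n + 4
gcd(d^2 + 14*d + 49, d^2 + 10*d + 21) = d + 7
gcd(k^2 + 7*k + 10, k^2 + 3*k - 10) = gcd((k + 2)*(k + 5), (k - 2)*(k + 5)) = k + 5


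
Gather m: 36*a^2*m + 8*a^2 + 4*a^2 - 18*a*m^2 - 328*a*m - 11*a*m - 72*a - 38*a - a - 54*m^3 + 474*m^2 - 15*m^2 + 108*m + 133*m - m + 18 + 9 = 12*a^2 - 111*a - 54*m^3 + m^2*(459 - 18*a) + m*(36*a^2 - 339*a + 240) + 27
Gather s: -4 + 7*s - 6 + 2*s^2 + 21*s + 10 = 2*s^2 + 28*s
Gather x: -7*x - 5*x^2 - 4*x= -5*x^2 - 11*x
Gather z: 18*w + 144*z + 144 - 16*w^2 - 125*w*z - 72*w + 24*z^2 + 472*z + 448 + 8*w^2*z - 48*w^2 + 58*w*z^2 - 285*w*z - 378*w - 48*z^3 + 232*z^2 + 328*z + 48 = -64*w^2 - 432*w - 48*z^3 + z^2*(58*w + 256) + z*(8*w^2 - 410*w + 944) + 640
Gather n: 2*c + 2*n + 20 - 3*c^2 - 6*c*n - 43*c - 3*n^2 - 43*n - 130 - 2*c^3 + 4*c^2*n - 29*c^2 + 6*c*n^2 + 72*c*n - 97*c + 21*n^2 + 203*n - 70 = -2*c^3 - 32*c^2 - 138*c + n^2*(6*c + 18) + n*(4*c^2 + 66*c + 162) - 180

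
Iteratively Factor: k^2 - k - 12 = (k - 4)*(k + 3)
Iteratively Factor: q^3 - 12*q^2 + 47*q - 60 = (q - 4)*(q^2 - 8*q + 15) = (q - 4)*(q - 3)*(q - 5)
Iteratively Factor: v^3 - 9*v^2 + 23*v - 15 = (v - 1)*(v^2 - 8*v + 15) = (v - 3)*(v - 1)*(v - 5)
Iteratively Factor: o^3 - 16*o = (o)*(o^2 - 16) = o*(o - 4)*(o + 4)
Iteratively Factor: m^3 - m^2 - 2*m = (m + 1)*(m^2 - 2*m) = m*(m + 1)*(m - 2)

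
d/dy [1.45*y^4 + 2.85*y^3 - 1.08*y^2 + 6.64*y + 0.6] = 5.8*y^3 + 8.55*y^2 - 2.16*y + 6.64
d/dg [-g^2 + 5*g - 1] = 5 - 2*g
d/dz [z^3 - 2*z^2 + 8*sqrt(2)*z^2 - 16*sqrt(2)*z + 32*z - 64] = 3*z^2 - 4*z + 16*sqrt(2)*z - 16*sqrt(2) + 32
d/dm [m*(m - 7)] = 2*m - 7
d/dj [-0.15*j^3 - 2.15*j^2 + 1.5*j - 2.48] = -0.45*j^2 - 4.3*j + 1.5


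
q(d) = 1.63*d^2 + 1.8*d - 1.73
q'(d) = 3.26*d + 1.8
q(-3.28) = 9.90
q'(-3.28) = -8.89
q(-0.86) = -2.07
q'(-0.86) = -1.00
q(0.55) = -0.25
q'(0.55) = 3.59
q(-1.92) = 0.82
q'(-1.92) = -4.46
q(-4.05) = 17.72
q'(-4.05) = -11.40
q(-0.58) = -2.23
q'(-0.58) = -0.09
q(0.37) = -0.84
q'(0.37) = 3.01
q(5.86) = 64.79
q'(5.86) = 20.90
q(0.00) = -1.73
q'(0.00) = 1.80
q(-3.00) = 7.54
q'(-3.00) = -7.98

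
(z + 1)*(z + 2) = z^2 + 3*z + 2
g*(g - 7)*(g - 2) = g^3 - 9*g^2 + 14*g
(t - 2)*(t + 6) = t^2 + 4*t - 12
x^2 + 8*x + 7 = (x + 1)*(x + 7)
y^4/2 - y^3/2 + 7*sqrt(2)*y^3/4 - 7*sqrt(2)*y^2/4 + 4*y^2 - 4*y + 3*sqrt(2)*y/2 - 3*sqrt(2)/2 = (y/2 + sqrt(2)/2)*(y - 1)*(y + sqrt(2))*(y + 3*sqrt(2)/2)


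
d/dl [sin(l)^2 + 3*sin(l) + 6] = (2*sin(l) + 3)*cos(l)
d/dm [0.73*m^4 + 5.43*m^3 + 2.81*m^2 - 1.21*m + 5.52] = 2.92*m^3 + 16.29*m^2 + 5.62*m - 1.21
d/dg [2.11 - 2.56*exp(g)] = -2.56*exp(g)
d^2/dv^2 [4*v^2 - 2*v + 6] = 8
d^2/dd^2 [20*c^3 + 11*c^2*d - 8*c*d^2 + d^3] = -16*c + 6*d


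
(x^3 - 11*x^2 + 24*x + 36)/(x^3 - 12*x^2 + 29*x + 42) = (x - 6)/(x - 7)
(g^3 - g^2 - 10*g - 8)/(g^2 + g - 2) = (g^2 - 3*g - 4)/(g - 1)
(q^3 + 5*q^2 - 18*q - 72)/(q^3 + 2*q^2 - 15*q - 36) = (q + 6)/(q + 3)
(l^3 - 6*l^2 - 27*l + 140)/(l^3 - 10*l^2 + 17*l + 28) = (l + 5)/(l + 1)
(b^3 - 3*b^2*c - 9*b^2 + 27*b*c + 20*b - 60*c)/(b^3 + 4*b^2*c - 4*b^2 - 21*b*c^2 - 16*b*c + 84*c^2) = (b - 5)/(b + 7*c)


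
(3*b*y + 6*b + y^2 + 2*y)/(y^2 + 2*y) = (3*b + y)/y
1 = 1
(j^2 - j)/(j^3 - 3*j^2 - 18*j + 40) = j*(j - 1)/(j^3 - 3*j^2 - 18*j + 40)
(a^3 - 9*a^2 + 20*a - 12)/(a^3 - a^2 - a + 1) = (a^2 - 8*a + 12)/(a^2 - 1)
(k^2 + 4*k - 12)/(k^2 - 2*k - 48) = (k - 2)/(k - 8)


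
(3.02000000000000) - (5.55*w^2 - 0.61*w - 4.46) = -5.55*w^2 + 0.61*w + 7.48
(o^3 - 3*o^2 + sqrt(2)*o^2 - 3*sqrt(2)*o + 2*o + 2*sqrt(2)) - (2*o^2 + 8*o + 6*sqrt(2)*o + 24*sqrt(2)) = o^3 - 5*o^2 + sqrt(2)*o^2 - 9*sqrt(2)*o - 6*o - 22*sqrt(2)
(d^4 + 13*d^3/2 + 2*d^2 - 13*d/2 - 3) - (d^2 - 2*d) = d^4 + 13*d^3/2 + d^2 - 9*d/2 - 3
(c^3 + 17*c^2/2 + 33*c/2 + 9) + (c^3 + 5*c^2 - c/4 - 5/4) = 2*c^3 + 27*c^2/2 + 65*c/4 + 31/4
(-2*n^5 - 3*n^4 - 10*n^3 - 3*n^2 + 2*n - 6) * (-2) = 4*n^5 + 6*n^4 + 20*n^3 + 6*n^2 - 4*n + 12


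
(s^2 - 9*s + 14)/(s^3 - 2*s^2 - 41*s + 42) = (s - 2)/(s^2 + 5*s - 6)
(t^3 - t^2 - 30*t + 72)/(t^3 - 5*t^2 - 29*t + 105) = (t^2 + 2*t - 24)/(t^2 - 2*t - 35)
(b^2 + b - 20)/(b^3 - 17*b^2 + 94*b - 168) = (b + 5)/(b^2 - 13*b + 42)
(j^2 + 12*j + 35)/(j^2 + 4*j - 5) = (j + 7)/(j - 1)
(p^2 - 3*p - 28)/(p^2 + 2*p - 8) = (p - 7)/(p - 2)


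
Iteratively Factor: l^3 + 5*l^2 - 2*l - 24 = (l + 3)*(l^2 + 2*l - 8) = (l + 3)*(l + 4)*(l - 2)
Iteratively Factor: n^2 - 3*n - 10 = (n - 5)*(n + 2)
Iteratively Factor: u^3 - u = (u + 1)*(u^2 - u) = (u - 1)*(u + 1)*(u)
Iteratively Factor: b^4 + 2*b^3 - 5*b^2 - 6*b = (b + 1)*(b^3 + b^2 - 6*b) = (b + 1)*(b + 3)*(b^2 - 2*b) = (b - 2)*(b + 1)*(b + 3)*(b)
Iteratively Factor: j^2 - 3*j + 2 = (j - 1)*(j - 2)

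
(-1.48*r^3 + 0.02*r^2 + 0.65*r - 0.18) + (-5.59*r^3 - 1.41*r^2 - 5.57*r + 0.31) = -7.07*r^3 - 1.39*r^2 - 4.92*r + 0.13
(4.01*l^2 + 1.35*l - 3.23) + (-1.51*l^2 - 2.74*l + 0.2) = 2.5*l^2 - 1.39*l - 3.03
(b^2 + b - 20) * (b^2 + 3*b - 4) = b^4 + 4*b^3 - 21*b^2 - 64*b + 80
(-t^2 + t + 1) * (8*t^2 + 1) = -8*t^4 + 8*t^3 + 7*t^2 + t + 1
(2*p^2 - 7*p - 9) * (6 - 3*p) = -6*p^3 + 33*p^2 - 15*p - 54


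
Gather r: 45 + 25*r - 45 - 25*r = 0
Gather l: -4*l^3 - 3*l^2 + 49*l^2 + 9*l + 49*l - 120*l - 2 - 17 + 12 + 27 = -4*l^3 + 46*l^2 - 62*l + 20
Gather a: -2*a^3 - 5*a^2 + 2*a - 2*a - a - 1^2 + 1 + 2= -2*a^3 - 5*a^2 - a + 2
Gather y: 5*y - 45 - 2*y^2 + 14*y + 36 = -2*y^2 + 19*y - 9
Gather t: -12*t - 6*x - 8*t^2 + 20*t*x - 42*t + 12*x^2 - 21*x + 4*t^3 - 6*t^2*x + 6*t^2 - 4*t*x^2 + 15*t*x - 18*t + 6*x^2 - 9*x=4*t^3 + t^2*(-6*x - 2) + t*(-4*x^2 + 35*x - 72) + 18*x^2 - 36*x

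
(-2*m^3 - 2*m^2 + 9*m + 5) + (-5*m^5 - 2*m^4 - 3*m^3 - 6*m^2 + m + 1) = -5*m^5 - 2*m^4 - 5*m^3 - 8*m^2 + 10*m + 6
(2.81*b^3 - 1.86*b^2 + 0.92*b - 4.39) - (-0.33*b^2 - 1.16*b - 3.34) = 2.81*b^3 - 1.53*b^2 + 2.08*b - 1.05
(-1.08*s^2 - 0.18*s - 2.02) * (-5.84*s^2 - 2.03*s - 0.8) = 6.3072*s^4 + 3.2436*s^3 + 13.0262*s^2 + 4.2446*s + 1.616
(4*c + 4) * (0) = 0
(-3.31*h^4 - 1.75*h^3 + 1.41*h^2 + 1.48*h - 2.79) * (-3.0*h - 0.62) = 9.93*h^5 + 7.3022*h^4 - 3.145*h^3 - 5.3142*h^2 + 7.4524*h + 1.7298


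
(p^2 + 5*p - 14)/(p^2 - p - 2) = (p + 7)/(p + 1)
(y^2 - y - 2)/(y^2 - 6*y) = (y^2 - y - 2)/(y*(y - 6))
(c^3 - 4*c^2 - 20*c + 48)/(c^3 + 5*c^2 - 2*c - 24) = (c - 6)/(c + 3)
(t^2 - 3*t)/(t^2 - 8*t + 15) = t/(t - 5)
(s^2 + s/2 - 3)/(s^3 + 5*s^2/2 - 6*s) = (s + 2)/(s*(s + 4))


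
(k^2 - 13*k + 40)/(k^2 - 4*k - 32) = (k - 5)/(k + 4)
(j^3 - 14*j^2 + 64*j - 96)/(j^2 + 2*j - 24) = (j^2 - 10*j + 24)/(j + 6)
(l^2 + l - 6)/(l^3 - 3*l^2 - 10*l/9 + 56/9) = 9*(l + 3)/(9*l^2 - 9*l - 28)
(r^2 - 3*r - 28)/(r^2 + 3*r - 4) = (r - 7)/(r - 1)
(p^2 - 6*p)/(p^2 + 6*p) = (p - 6)/(p + 6)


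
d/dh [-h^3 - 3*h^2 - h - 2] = -3*h^2 - 6*h - 1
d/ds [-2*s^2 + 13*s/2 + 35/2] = 13/2 - 4*s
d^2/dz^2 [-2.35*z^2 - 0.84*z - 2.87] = -4.70000000000000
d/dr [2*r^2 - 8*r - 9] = 4*r - 8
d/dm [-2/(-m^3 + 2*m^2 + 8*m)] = 2*(-3*m^2 + 4*m + 8)/(m^2*(-m^2 + 2*m + 8)^2)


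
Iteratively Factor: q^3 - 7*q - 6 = (q - 3)*(q^2 + 3*q + 2) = (q - 3)*(q + 2)*(q + 1)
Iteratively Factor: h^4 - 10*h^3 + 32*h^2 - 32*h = (h - 4)*(h^3 - 6*h^2 + 8*h) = (h - 4)*(h - 2)*(h^2 - 4*h) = h*(h - 4)*(h - 2)*(h - 4)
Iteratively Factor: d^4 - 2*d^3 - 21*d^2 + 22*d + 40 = (d + 1)*(d^3 - 3*d^2 - 18*d + 40) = (d - 5)*(d + 1)*(d^2 + 2*d - 8) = (d - 5)*(d + 1)*(d + 4)*(d - 2)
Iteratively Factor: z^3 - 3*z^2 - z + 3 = (z + 1)*(z^2 - 4*z + 3) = (z - 3)*(z + 1)*(z - 1)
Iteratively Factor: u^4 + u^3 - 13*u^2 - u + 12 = (u + 4)*(u^3 - 3*u^2 - u + 3) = (u + 1)*(u + 4)*(u^2 - 4*u + 3) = (u - 3)*(u + 1)*(u + 4)*(u - 1)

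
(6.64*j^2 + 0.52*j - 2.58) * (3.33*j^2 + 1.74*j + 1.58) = 22.1112*j^4 + 13.2852*j^3 + 2.8046*j^2 - 3.6676*j - 4.0764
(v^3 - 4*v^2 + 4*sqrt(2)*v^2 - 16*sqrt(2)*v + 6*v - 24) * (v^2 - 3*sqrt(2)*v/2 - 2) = v^5 - 4*v^4 + 5*sqrt(2)*v^4/2 - 10*sqrt(2)*v^3 - 8*v^3 - 17*sqrt(2)*v^2 + 32*v^2 - 12*v + 68*sqrt(2)*v + 48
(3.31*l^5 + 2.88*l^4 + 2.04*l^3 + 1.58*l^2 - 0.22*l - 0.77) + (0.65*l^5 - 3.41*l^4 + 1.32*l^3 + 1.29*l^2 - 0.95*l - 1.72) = 3.96*l^5 - 0.53*l^4 + 3.36*l^3 + 2.87*l^2 - 1.17*l - 2.49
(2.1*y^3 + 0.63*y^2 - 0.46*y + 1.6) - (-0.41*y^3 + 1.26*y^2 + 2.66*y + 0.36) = 2.51*y^3 - 0.63*y^2 - 3.12*y + 1.24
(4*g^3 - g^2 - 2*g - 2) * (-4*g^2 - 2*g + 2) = -16*g^5 - 4*g^4 + 18*g^3 + 10*g^2 - 4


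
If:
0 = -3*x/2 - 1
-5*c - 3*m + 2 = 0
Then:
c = 2/5 - 3*m/5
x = -2/3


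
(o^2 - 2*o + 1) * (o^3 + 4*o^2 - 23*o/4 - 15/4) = o^5 + 2*o^4 - 51*o^3/4 + 47*o^2/4 + 7*o/4 - 15/4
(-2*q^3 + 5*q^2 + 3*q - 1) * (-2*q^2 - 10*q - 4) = 4*q^5 + 10*q^4 - 48*q^3 - 48*q^2 - 2*q + 4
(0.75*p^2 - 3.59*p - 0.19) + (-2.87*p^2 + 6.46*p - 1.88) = -2.12*p^2 + 2.87*p - 2.07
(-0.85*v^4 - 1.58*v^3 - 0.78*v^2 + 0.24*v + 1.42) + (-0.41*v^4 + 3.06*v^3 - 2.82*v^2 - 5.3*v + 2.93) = -1.26*v^4 + 1.48*v^3 - 3.6*v^2 - 5.06*v + 4.35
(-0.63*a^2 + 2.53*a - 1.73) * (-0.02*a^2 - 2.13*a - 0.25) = 0.0126*a^4 + 1.2913*a^3 - 5.1968*a^2 + 3.0524*a + 0.4325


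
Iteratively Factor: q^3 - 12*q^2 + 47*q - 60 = (q - 4)*(q^2 - 8*q + 15) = (q - 4)*(q - 3)*(q - 5)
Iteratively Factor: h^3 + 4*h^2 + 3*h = (h + 1)*(h^2 + 3*h) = h*(h + 1)*(h + 3)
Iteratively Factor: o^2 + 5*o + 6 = (o + 3)*(o + 2)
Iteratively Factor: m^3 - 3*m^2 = (m)*(m^2 - 3*m) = m*(m - 3)*(m)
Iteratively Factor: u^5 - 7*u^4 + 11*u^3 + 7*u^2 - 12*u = (u + 1)*(u^4 - 8*u^3 + 19*u^2 - 12*u) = u*(u + 1)*(u^3 - 8*u^2 + 19*u - 12) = u*(u - 3)*(u + 1)*(u^2 - 5*u + 4) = u*(u - 3)*(u - 1)*(u + 1)*(u - 4)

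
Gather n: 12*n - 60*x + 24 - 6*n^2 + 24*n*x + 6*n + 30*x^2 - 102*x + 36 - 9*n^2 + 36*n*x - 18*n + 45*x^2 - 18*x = -15*n^2 + 60*n*x + 75*x^2 - 180*x + 60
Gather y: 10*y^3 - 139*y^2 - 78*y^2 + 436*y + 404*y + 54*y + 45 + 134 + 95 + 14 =10*y^3 - 217*y^2 + 894*y + 288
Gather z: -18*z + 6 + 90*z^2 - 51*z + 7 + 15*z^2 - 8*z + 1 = 105*z^2 - 77*z + 14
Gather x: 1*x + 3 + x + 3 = 2*x + 6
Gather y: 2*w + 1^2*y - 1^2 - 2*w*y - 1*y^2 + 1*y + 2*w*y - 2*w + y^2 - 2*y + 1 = 0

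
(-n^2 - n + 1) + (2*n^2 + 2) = n^2 - n + 3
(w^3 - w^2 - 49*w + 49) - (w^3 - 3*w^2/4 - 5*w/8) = -w^2/4 - 387*w/8 + 49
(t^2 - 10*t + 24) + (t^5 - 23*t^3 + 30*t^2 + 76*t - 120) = t^5 - 23*t^3 + 31*t^2 + 66*t - 96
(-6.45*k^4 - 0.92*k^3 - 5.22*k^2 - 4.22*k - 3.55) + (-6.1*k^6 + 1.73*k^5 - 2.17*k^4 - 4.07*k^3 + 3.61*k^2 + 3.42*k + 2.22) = -6.1*k^6 + 1.73*k^5 - 8.62*k^4 - 4.99*k^3 - 1.61*k^2 - 0.8*k - 1.33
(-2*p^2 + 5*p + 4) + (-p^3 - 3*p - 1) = -p^3 - 2*p^2 + 2*p + 3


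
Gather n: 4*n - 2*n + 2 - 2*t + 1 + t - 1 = 2*n - t + 2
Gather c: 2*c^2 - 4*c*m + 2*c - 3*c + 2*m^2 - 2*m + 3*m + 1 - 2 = 2*c^2 + c*(-4*m - 1) + 2*m^2 + m - 1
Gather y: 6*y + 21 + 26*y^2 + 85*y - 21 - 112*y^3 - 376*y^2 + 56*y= -112*y^3 - 350*y^2 + 147*y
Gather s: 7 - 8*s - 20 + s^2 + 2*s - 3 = s^2 - 6*s - 16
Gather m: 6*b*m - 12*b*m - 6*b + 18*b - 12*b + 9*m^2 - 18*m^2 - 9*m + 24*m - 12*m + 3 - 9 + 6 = -9*m^2 + m*(3 - 6*b)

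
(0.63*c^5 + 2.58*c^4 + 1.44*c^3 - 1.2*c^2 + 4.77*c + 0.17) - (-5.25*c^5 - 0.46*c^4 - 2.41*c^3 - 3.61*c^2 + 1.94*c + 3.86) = 5.88*c^5 + 3.04*c^4 + 3.85*c^3 + 2.41*c^2 + 2.83*c - 3.69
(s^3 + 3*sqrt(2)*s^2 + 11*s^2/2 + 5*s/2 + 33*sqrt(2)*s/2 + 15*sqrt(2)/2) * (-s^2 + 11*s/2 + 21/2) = -s^5 - 3*sqrt(2)*s^4 + 153*s^3/4 + 143*s^2/2 + 459*sqrt(2)*s^2/4 + 105*s/4 + 429*sqrt(2)*s/2 + 315*sqrt(2)/4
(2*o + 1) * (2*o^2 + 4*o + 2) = 4*o^3 + 10*o^2 + 8*o + 2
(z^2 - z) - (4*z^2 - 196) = -3*z^2 - z + 196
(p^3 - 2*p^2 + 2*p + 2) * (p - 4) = p^4 - 6*p^3 + 10*p^2 - 6*p - 8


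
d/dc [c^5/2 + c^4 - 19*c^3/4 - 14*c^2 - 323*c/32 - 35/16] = 5*c^4/2 + 4*c^3 - 57*c^2/4 - 28*c - 323/32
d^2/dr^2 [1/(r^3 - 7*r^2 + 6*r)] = 2*(r*(7 - 3*r)*(r^2 - 7*r + 6) + (3*r^2 - 14*r + 6)^2)/(r^3*(r^2 - 7*r + 6)^3)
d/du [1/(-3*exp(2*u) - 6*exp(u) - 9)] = 2*(exp(u) + 1)*exp(u)/(3*(exp(2*u) + 2*exp(u) + 3)^2)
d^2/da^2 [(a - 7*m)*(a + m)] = 2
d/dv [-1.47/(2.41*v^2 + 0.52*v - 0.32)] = (7.0854*v + 0.7644)/(2.41*v^2 + 0.52*v - 0.32)^2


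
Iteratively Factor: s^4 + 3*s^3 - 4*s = (s)*(s^3 + 3*s^2 - 4) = s*(s + 2)*(s^2 + s - 2) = s*(s - 1)*(s + 2)*(s + 2)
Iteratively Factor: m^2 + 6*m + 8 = (m + 2)*(m + 4)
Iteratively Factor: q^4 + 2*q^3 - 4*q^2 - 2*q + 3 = (q - 1)*(q^3 + 3*q^2 - q - 3) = (q - 1)^2*(q^2 + 4*q + 3) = (q - 1)^2*(q + 3)*(q + 1)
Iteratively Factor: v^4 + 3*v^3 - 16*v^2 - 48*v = (v - 4)*(v^3 + 7*v^2 + 12*v) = v*(v - 4)*(v^2 + 7*v + 12) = v*(v - 4)*(v + 3)*(v + 4)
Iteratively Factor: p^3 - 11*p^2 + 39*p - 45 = (p - 3)*(p^2 - 8*p + 15) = (p - 5)*(p - 3)*(p - 3)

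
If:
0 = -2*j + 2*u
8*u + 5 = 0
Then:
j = -5/8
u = -5/8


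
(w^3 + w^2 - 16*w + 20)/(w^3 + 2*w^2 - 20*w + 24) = (w + 5)/(w + 6)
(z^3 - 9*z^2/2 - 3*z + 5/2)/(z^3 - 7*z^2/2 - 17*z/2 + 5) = (z + 1)/(z + 2)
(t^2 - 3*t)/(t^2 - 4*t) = (t - 3)/(t - 4)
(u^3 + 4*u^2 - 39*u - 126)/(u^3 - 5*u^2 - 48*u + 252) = (u + 3)/(u - 6)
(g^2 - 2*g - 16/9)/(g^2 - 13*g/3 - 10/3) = (g - 8/3)/(g - 5)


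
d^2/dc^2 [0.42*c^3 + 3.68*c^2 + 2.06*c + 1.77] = 2.52*c + 7.36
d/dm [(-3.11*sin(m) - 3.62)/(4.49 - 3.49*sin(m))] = -26.5977*cos(m)/(3.49*sin(m) - 4.49)^2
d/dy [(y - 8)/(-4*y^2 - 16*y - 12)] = (-y^2 - 4*y + 2*(y - 8)*(y + 2) - 3)/(4*(y^2 + 4*y + 3)^2)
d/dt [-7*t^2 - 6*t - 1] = -14*t - 6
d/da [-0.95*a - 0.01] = -0.950000000000000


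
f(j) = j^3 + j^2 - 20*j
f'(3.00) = 13.00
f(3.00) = -24.00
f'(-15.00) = 625.00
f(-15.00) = -2850.00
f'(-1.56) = -15.82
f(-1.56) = 29.84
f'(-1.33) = -17.35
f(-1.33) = 26.02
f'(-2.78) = -2.37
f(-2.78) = 41.84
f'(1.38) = -11.53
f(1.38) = -23.07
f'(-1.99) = -12.10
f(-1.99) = 35.88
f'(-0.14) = -20.22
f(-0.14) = 2.82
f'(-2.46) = -6.77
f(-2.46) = 40.36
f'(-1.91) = -12.88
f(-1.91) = 34.88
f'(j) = 3*j^2 + 2*j - 20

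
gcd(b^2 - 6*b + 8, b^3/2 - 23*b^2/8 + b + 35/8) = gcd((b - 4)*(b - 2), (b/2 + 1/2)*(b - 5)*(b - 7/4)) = 1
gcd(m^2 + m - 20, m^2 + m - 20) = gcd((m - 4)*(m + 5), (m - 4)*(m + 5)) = m^2 + m - 20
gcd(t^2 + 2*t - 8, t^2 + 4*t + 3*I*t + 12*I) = t + 4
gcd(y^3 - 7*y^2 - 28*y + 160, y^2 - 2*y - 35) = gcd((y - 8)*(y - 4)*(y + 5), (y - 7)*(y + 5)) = y + 5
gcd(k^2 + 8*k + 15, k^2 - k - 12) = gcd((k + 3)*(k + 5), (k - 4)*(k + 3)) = k + 3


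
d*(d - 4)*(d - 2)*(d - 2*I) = d^4 - 6*d^3 - 2*I*d^3 + 8*d^2 + 12*I*d^2 - 16*I*d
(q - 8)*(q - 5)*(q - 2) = q^3 - 15*q^2 + 66*q - 80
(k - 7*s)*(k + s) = k^2 - 6*k*s - 7*s^2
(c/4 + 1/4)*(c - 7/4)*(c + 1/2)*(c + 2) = c^4/4 + 7*c^3/16 - 21*c^2/32 - 41*c/32 - 7/16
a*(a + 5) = a^2 + 5*a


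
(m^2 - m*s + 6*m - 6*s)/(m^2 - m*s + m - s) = (m + 6)/(m + 1)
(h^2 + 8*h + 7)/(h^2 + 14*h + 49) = (h + 1)/(h + 7)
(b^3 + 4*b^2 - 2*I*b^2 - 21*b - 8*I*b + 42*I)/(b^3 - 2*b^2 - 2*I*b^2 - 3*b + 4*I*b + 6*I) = (b + 7)/(b + 1)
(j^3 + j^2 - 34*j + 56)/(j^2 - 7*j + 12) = (j^2 + 5*j - 14)/(j - 3)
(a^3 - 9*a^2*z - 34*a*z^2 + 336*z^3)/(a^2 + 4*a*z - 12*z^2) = (-a^2 + 15*a*z - 56*z^2)/(-a + 2*z)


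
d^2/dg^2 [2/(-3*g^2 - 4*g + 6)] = 4*(9*g^2 + 12*g - 4*(3*g + 2)^2 - 18)/(3*g^2 + 4*g - 6)^3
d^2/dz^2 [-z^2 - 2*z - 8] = -2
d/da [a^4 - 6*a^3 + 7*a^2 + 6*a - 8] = 4*a^3 - 18*a^2 + 14*a + 6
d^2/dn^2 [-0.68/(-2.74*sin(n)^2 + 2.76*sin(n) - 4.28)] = (-20.420672*sin(n)^4 + 15.427296*sin(n)^3 + 57.349024*sin(n)^2 - 38.887296*sin(n) - 5.589056)/(2.74*sin(n)^2 - 2.76*sin(n) + 4.28)^3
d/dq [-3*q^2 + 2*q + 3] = 2 - 6*q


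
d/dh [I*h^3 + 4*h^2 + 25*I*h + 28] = 3*I*h^2 + 8*h + 25*I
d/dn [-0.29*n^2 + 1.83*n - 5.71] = 1.83 - 0.58*n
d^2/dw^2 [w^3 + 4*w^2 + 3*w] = 6*w + 8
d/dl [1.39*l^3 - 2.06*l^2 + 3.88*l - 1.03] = 4.17*l^2 - 4.12*l + 3.88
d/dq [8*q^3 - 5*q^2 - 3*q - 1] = 24*q^2 - 10*q - 3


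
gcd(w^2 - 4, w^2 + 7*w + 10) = w + 2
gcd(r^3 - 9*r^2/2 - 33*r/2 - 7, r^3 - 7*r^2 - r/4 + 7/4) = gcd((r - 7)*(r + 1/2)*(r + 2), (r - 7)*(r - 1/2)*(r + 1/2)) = r^2 - 13*r/2 - 7/2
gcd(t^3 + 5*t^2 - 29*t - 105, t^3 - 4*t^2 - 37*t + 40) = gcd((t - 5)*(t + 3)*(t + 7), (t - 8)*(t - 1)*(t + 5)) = 1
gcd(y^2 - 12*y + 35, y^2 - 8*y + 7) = y - 7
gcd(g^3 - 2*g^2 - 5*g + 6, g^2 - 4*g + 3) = g^2 - 4*g + 3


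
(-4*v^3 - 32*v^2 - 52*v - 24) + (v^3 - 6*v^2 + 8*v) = -3*v^3 - 38*v^2 - 44*v - 24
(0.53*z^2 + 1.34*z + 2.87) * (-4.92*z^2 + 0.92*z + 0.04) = -2.6076*z^4 - 6.1052*z^3 - 12.8664*z^2 + 2.694*z + 0.1148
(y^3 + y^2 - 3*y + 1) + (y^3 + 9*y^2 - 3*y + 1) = 2*y^3 + 10*y^2 - 6*y + 2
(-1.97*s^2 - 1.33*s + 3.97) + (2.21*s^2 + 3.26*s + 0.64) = 0.24*s^2 + 1.93*s + 4.61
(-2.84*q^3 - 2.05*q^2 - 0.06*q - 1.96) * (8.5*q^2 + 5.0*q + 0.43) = -24.14*q^5 - 31.625*q^4 - 11.9812*q^3 - 17.8415*q^2 - 9.8258*q - 0.8428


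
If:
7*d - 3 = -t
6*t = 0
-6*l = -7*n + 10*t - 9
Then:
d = 3/7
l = 7*n/6 + 3/2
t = 0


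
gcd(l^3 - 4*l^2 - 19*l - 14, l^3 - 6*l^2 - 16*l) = l + 2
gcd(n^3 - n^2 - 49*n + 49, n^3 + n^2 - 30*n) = 1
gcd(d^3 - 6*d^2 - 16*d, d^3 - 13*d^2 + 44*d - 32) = d - 8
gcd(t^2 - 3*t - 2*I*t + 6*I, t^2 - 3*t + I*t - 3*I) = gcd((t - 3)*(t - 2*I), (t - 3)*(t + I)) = t - 3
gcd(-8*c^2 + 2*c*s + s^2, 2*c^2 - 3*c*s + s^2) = -2*c + s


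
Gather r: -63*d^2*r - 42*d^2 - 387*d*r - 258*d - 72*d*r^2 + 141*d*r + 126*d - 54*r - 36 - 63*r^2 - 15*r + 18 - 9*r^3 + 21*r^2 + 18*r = -42*d^2 - 132*d - 9*r^3 + r^2*(-72*d - 42) + r*(-63*d^2 - 246*d - 51) - 18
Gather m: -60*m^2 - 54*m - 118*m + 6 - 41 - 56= -60*m^2 - 172*m - 91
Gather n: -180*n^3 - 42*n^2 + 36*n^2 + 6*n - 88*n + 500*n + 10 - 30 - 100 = -180*n^3 - 6*n^2 + 418*n - 120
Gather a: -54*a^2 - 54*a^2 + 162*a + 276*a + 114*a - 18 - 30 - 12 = -108*a^2 + 552*a - 60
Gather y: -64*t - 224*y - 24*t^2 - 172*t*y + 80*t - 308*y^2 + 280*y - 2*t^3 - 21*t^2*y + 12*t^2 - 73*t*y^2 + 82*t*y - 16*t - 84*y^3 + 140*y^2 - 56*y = -2*t^3 - 12*t^2 - 84*y^3 + y^2*(-73*t - 168) + y*(-21*t^2 - 90*t)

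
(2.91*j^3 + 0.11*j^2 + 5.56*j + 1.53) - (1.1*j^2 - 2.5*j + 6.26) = 2.91*j^3 - 0.99*j^2 + 8.06*j - 4.73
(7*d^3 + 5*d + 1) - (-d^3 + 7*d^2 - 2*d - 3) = 8*d^3 - 7*d^2 + 7*d + 4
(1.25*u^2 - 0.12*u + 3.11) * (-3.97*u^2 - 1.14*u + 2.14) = -4.9625*u^4 - 0.9486*u^3 - 9.5349*u^2 - 3.8022*u + 6.6554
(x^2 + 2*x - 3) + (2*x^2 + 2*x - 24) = 3*x^2 + 4*x - 27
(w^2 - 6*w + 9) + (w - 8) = w^2 - 5*w + 1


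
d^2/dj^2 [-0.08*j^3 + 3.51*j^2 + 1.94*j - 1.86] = 7.02 - 0.48*j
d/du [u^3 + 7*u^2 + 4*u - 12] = 3*u^2 + 14*u + 4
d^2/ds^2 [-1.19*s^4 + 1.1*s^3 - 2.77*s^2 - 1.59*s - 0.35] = -14.28*s^2 + 6.6*s - 5.54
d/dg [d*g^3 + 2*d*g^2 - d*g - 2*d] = d*(3*g^2 + 4*g - 1)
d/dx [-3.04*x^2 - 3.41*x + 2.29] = -6.08*x - 3.41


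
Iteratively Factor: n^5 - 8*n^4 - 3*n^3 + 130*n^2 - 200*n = (n)*(n^4 - 8*n^3 - 3*n^2 + 130*n - 200) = n*(n - 5)*(n^3 - 3*n^2 - 18*n + 40) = n*(n - 5)*(n + 4)*(n^2 - 7*n + 10) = n*(n - 5)*(n - 2)*(n + 4)*(n - 5)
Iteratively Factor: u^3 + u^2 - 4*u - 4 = (u - 2)*(u^2 + 3*u + 2) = (u - 2)*(u + 2)*(u + 1)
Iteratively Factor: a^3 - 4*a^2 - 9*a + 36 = (a - 4)*(a^2 - 9) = (a - 4)*(a + 3)*(a - 3)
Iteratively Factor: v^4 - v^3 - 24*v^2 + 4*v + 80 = (v + 2)*(v^3 - 3*v^2 - 18*v + 40) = (v - 2)*(v + 2)*(v^2 - v - 20) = (v - 2)*(v + 2)*(v + 4)*(v - 5)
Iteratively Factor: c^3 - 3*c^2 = (c)*(c^2 - 3*c) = c^2*(c - 3)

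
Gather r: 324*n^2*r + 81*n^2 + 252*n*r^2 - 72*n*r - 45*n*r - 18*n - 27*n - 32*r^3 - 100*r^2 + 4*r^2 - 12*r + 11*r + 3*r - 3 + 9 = 81*n^2 - 45*n - 32*r^3 + r^2*(252*n - 96) + r*(324*n^2 - 117*n + 2) + 6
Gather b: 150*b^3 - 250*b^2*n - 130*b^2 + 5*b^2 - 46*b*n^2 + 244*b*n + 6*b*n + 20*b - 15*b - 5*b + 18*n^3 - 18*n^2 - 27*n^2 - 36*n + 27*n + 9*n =150*b^3 + b^2*(-250*n - 125) + b*(-46*n^2 + 250*n) + 18*n^3 - 45*n^2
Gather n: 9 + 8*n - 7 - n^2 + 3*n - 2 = -n^2 + 11*n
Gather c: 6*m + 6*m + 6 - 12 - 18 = 12*m - 24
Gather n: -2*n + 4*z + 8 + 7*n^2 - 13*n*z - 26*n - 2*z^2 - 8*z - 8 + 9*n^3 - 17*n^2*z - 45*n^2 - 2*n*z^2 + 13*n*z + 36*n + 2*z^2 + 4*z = 9*n^3 + n^2*(-17*z - 38) + n*(8 - 2*z^2)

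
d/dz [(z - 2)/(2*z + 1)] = 5/(2*z + 1)^2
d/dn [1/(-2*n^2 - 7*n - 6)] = (4*n + 7)/(2*n^2 + 7*n + 6)^2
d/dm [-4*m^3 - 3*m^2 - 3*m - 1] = -12*m^2 - 6*m - 3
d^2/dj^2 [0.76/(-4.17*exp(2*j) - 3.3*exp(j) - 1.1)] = (-0.76*(8.34*exp(j) + 3.3)*(16.68*exp(j) + 6.6)*exp(j) + (12.6768*exp(j) + 2.508)*(4.17*exp(2*j) + 3.3*exp(j) + 1.1))*exp(j)/(4.17*exp(2*j) + 3.3*exp(j) + 1.1)^3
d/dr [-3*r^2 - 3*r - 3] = -6*r - 3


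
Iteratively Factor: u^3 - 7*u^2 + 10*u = (u - 5)*(u^2 - 2*u) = u*(u - 5)*(u - 2)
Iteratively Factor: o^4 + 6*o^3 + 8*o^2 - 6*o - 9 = (o + 3)*(o^3 + 3*o^2 - o - 3) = (o + 3)^2*(o^2 - 1) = (o - 1)*(o + 3)^2*(o + 1)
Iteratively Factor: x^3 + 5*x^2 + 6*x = (x + 2)*(x^2 + 3*x) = x*(x + 2)*(x + 3)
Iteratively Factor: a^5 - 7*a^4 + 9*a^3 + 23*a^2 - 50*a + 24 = (a - 3)*(a^4 - 4*a^3 - 3*a^2 + 14*a - 8) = (a - 4)*(a - 3)*(a^3 - 3*a + 2) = (a - 4)*(a - 3)*(a - 1)*(a^2 + a - 2) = (a - 4)*(a - 3)*(a - 1)*(a + 2)*(a - 1)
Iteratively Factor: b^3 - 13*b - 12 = (b - 4)*(b^2 + 4*b + 3) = (b - 4)*(b + 1)*(b + 3)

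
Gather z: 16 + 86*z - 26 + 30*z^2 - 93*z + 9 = 30*z^2 - 7*z - 1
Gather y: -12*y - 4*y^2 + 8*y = -4*y^2 - 4*y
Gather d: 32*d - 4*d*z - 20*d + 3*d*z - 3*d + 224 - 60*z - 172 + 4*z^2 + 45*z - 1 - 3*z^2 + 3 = d*(9 - z) + z^2 - 15*z + 54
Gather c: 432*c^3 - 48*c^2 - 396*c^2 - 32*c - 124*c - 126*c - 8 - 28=432*c^3 - 444*c^2 - 282*c - 36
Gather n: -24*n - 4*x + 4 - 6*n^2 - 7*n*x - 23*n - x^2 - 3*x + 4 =-6*n^2 + n*(-7*x - 47) - x^2 - 7*x + 8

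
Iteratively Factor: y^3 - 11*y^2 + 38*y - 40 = (y - 2)*(y^2 - 9*y + 20) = (y - 5)*(y - 2)*(y - 4)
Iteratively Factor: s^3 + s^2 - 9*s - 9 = (s + 1)*(s^2 - 9) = (s + 1)*(s + 3)*(s - 3)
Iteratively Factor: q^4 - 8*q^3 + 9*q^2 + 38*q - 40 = (q - 5)*(q^3 - 3*q^2 - 6*q + 8) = (q - 5)*(q - 1)*(q^2 - 2*q - 8) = (q - 5)*(q - 1)*(q + 2)*(q - 4)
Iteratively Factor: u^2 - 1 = (u - 1)*(u + 1)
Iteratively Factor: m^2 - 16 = (m - 4)*(m + 4)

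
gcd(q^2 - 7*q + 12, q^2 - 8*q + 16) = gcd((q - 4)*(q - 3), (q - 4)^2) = q - 4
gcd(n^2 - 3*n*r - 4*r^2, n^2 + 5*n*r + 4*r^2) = n + r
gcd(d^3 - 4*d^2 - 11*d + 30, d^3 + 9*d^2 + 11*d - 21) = d + 3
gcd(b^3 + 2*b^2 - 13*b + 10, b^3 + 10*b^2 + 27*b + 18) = 1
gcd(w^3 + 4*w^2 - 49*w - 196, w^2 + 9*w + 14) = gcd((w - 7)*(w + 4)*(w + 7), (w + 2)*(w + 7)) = w + 7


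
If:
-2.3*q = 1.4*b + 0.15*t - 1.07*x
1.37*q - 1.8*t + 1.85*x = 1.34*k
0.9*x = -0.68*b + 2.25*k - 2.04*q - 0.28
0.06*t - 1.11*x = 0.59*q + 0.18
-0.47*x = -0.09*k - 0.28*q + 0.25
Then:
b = -0.76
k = 0.05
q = 0.31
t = -0.14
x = -0.34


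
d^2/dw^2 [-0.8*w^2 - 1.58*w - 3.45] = -1.60000000000000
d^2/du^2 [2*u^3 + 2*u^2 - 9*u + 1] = 12*u + 4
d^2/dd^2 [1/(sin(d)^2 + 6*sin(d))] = 2*(-2*sin(d) - 9 - 15/sin(d) + 18/sin(d)^2 + 36/sin(d)^3)/(sin(d) + 6)^3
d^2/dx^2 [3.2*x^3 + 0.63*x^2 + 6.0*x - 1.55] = 19.2*x + 1.26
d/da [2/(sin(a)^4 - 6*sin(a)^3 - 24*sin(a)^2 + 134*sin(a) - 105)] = 4*(-2*sin(a)^3 + 9*sin(a)^2 + 24*sin(a) - 67)*cos(a)/((sin(a) - 7)^2*(sin(a) - 3)^2*(sin(a) - 1)^2*(sin(a) + 5)^2)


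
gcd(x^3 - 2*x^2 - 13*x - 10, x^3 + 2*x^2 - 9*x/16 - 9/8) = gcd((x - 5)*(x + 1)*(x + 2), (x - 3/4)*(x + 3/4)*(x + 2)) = x + 2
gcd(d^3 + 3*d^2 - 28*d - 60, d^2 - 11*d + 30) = d - 5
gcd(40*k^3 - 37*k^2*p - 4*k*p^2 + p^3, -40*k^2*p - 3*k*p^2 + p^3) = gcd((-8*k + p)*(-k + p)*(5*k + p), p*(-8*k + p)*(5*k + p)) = -40*k^2 - 3*k*p + p^2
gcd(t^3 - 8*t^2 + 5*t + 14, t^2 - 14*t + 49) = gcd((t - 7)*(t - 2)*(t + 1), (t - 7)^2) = t - 7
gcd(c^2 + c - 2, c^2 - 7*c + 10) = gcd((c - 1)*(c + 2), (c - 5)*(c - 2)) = 1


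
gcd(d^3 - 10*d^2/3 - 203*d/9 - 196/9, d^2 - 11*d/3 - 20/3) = d + 4/3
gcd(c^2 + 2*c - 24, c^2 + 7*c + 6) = c + 6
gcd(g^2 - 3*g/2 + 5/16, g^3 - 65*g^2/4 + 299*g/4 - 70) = g - 5/4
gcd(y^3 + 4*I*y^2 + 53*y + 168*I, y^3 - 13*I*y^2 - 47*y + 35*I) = y - 7*I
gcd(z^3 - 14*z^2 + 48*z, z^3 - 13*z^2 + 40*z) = z^2 - 8*z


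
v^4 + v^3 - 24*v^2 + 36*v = v*(v - 3)*(v - 2)*(v + 6)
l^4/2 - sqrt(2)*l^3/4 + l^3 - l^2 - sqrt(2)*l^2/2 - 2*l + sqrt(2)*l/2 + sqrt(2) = (l/2 + sqrt(2)/2)*(l + 2)*(l - sqrt(2))*(l - sqrt(2)/2)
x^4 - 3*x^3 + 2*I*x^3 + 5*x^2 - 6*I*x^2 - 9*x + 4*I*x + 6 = (x - 2)*(x - 1)*(x - I)*(x + 3*I)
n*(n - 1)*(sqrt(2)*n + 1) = sqrt(2)*n^3 - sqrt(2)*n^2 + n^2 - n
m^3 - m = m*(m - 1)*(m + 1)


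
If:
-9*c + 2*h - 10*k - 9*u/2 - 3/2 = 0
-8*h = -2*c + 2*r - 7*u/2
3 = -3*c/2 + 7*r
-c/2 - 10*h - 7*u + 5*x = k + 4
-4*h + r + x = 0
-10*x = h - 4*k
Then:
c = 38485/11316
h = 265/11316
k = -30025/11316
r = 8731/7544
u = -2317/1886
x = -24073/22632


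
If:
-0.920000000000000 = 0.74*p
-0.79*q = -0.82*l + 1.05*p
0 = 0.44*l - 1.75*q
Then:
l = -2.10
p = -1.24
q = -0.53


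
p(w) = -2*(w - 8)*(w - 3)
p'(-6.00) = 46.00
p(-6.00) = -252.00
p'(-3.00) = 34.00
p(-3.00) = -132.00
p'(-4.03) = 38.12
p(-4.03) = -169.14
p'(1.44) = 16.24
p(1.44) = -20.47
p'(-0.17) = 22.68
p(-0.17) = -51.80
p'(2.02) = 13.92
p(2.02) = -11.72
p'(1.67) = 15.32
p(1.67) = -16.84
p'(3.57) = 7.72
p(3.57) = 5.05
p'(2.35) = 12.60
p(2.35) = -7.34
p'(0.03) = 21.88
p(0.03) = -47.34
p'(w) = 22 - 4*w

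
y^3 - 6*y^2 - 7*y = y*(y - 7)*(y + 1)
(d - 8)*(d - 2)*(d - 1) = d^3 - 11*d^2 + 26*d - 16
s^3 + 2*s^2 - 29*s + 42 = (s - 3)*(s - 2)*(s + 7)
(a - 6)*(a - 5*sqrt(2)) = a^2 - 5*sqrt(2)*a - 6*a + 30*sqrt(2)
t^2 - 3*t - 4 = (t - 4)*(t + 1)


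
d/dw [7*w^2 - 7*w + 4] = 14*w - 7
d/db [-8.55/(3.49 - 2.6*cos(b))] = 22.23*sin(b)/(2.6*cos(b) - 3.49)^2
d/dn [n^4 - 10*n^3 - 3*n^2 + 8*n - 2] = 4*n^3 - 30*n^2 - 6*n + 8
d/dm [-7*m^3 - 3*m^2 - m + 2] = -21*m^2 - 6*m - 1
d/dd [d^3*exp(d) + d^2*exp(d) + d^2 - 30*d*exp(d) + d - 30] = d^3*exp(d) + 4*d^2*exp(d) - 28*d*exp(d) + 2*d - 30*exp(d) + 1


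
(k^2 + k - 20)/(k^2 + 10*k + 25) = (k - 4)/(k + 5)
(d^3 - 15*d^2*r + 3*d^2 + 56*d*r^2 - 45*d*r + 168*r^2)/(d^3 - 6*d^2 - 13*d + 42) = (d^2 - 15*d*r + 56*r^2)/(d^2 - 9*d + 14)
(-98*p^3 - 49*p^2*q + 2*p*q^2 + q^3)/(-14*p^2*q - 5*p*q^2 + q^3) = (7*p + q)/q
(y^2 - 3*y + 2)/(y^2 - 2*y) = (y - 1)/y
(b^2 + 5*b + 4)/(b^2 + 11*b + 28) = (b + 1)/(b + 7)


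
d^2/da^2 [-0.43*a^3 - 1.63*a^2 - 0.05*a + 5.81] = -2.58*a - 3.26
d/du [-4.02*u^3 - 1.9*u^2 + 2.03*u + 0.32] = -12.06*u^2 - 3.8*u + 2.03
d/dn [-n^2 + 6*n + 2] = 6 - 2*n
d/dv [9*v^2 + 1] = 18*v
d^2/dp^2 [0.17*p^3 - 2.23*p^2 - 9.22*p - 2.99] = 1.02*p - 4.46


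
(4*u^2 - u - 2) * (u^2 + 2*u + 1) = 4*u^4 + 7*u^3 - 5*u - 2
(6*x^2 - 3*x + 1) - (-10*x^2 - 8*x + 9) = 16*x^2 + 5*x - 8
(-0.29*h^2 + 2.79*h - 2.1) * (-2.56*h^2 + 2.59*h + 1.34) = 0.7424*h^4 - 7.8935*h^3 + 12.2135*h^2 - 1.7004*h - 2.814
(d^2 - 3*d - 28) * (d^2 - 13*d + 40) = d^4 - 16*d^3 + 51*d^2 + 244*d - 1120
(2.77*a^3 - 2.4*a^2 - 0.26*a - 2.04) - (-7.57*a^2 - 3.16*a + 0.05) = 2.77*a^3 + 5.17*a^2 + 2.9*a - 2.09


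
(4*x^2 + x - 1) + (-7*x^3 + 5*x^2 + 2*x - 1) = -7*x^3 + 9*x^2 + 3*x - 2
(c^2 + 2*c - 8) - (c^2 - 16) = 2*c + 8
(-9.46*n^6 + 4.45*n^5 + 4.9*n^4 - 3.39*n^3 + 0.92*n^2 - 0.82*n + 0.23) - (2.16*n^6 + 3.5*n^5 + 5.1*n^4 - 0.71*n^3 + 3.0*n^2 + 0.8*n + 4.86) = -11.62*n^6 + 0.95*n^5 - 0.199999999999999*n^4 - 2.68*n^3 - 2.08*n^2 - 1.62*n - 4.63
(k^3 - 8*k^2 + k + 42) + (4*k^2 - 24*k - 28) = k^3 - 4*k^2 - 23*k + 14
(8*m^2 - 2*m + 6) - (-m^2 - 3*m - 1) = 9*m^2 + m + 7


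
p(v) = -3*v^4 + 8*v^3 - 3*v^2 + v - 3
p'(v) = -12*v^3 + 24*v^2 - 6*v + 1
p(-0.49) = -5.32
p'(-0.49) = 11.11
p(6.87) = -4226.42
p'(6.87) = -2798.41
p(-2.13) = -157.80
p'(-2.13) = 238.63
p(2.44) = -8.54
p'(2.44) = -45.08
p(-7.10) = -10648.12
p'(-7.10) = 5548.37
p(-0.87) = -13.13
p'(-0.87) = 32.29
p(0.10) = -2.92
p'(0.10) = 0.63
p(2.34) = -4.53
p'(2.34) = -35.38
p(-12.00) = -76479.00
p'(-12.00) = 24265.00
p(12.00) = -48807.00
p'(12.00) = -17351.00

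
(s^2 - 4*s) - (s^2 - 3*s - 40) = 40 - s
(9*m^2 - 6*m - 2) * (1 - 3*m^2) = -27*m^4 + 18*m^3 + 15*m^2 - 6*m - 2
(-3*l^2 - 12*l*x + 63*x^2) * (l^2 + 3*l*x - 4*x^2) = -3*l^4 - 21*l^3*x + 39*l^2*x^2 + 237*l*x^3 - 252*x^4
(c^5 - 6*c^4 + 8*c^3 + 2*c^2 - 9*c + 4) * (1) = c^5 - 6*c^4 + 8*c^3 + 2*c^2 - 9*c + 4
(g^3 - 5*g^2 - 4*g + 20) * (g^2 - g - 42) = g^5 - 6*g^4 - 41*g^3 + 234*g^2 + 148*g - 840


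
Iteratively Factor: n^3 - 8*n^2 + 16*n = (n - 4)*(n^2 - 4*n) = n*(n - 4)*(n - 4)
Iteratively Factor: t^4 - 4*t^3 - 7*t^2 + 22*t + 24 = (t + 1)*(t^3 - 5*t^2 - 2*t + 24) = (t - 4)*(t + 1)*(t^2 - t - 6) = (t - 4)*(t + 1)*(t + 2)*(t - 3)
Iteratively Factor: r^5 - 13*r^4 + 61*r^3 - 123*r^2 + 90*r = (r - 3)*(r^4 - 10*r^3 + 31*r^2 - 30*r) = (r - 5)*(r - 3)*(r^3 - 5*r^2 + 6*r) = r*(r - 5)*(r - 3)*(r^2 - 5*r + 6) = r*(r - 5)*(r - 3)*(r - 2)*(r - 3)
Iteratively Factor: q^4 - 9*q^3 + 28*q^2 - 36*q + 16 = (q - 2)*(q^3 - 7*q^2 + 14*q - 8) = (q - 4)*(q - 2)*(q^2 - 3*q + 2) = (q - 4)*(q - 2)^2*(q - 1)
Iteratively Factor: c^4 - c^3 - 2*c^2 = (c - 2)*(c^3 + c^2) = c*(c - 2)*(c^2 + c) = c*(c - 2)*(c + 1)*(c)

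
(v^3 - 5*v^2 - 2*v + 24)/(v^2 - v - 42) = (-v^3 + 5*v^2 + 2*v - 24)/(-v^2 + v + 42)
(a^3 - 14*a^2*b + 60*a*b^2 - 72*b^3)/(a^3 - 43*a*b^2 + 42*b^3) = (a^2 - 8*a*b + 12*b^2)/(a^2 + 6*a*b - 7*b^2)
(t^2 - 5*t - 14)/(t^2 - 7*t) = (t + 2)/t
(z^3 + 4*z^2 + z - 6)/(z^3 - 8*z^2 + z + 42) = (z^2 + 2*z - 3)/(z^2 - 10*z + 21)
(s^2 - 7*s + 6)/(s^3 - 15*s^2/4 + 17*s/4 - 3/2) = 4*(s - 6)/(4*s^2 - 11*s + 6)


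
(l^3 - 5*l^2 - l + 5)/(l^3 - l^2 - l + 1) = (l - 5)/(l - 1)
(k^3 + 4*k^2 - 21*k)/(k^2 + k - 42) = k*(k - 3)/(k - 6)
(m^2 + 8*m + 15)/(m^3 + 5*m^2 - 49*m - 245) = (m + 3)/(m^2 - 49)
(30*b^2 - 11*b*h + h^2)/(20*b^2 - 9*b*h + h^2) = (6*b - h)/(4*b - h)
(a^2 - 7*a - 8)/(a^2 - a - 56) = (a + 1)/(a + 7)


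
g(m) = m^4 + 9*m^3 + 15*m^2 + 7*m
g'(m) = 4*m^3 + 27*m^2 + 30*m + 7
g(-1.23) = -0.38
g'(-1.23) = 3.50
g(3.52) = 756.55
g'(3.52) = 621.60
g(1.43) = 71.18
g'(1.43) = 116.81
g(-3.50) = -76.56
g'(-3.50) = 61.25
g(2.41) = 263.70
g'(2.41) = 292.11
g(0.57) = 10.64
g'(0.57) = 33.61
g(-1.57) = -2.77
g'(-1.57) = 10.97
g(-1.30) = -0.67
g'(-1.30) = 4.84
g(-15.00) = 23520.00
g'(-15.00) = -7868.00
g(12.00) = 38532.00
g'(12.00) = 11167.00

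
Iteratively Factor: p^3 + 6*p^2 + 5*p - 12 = (p + 4)*(p^2 + 2*p - 3) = (p - 1)*(p + 4)*(p + 3)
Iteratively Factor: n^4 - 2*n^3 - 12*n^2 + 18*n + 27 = (n + 3)*(n^3 - 5*n^2 + 3*n + 9) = (n - 3)*(n + 3)*(n^2 - 2*n - 3) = (n - 3)^2*(n + 3)*(n + 1)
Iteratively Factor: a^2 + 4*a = (a)*(a + 4)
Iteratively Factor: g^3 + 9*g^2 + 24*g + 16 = (g + 4)*(g^2 + 5*g + 4) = (g + 4)^2*(g + 1)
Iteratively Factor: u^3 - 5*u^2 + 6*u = (u)*(u^2 - 5*u + 6) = u*(u - 3)*(u - 2)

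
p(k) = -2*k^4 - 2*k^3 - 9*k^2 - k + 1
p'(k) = -8*k^3 - 6*k^2 - 18*k - 1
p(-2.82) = -149.38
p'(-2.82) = 181.45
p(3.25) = -389.10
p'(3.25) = -397.50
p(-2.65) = -120.96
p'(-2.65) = 153.44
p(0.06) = 0.91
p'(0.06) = -2.10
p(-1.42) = -18.13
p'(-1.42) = 35.37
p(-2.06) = -53.67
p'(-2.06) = 80.55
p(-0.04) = 1.03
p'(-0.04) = -0.29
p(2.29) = -127.51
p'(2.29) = -169.76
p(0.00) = 1.00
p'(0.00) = -1.00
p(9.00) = -15317.00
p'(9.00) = -6481.00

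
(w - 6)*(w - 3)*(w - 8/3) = w^3 - 35*w^2/3 + 42*w - 48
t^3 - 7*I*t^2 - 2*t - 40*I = (t - 5*I)*(t - 4*I)*(t + 2*I)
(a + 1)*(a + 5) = a^2 + 6*a + 5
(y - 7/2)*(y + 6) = y^2 + 5*y/2 - 21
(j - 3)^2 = j^2 - 6*j + 9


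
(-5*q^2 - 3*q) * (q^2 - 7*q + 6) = -5*q^4 + 32*q^3 - 9*q^2 - 18*q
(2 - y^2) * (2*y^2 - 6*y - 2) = -2*y^4 + 6*y^3 + 6*y^2 - 12*y - 4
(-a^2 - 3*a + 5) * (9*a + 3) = -9*a^3 - 30*a^2 + 36*a + 15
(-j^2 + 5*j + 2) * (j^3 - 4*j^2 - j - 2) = -j^5 + 9*j^4 - 17*j^3 - 11*j^2 - 12*j - 4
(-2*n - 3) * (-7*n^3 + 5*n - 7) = 14*n^4 + 21*n^3 - 10*n^2 - n + 21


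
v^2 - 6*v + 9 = (v - 3)^2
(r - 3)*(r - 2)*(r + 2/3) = r^3 - 13*r^2/3 + 8*r/3 + 4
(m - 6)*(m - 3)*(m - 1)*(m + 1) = m^4 - 9*m^3 + 17*m^2 + 9*m - 18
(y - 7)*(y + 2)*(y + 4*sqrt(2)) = y^3 - 5*y^2 + 4*sqrt(2)*y^2 - 20*sqrt(2)*y - 14*y - 56*sqrt(2)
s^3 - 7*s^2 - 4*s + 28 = (s - 7)*(s - 2)*(s + 2)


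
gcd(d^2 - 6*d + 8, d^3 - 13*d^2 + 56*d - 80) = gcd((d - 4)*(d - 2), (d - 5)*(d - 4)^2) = d - 4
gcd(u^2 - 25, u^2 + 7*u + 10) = u + 5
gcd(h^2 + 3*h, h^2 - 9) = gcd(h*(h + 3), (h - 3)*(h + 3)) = h + 3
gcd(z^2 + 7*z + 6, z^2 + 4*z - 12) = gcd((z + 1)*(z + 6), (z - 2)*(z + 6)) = z + 6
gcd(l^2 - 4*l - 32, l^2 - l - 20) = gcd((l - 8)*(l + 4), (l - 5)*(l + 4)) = l + 4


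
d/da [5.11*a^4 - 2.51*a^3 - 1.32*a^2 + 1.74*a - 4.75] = 20.44*a^3 - 7.53*a^2 - 2.64*a + 1.74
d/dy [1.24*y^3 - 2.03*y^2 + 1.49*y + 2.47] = 3.72*y^2 - 4.06*y + 1.49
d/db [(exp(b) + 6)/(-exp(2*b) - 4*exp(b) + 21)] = (2*(exp(b) + 2)*(exp(b) + 6) - exp(2*b) - 4*exp(b) + 21)*exp(b)/(exp(2*b) + 4*exp(b) - 21)^2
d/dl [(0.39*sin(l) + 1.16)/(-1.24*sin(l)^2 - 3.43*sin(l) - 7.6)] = (0.4836*sin(l)^2 + 2.8768*sin(l) + 1.0148)*cos(l)/(1.5376*sin(l)^4 + 8.5064*sin(l)^3 + 30.6129*sin(l)^2 + 52.136*sin(l) + 57.76)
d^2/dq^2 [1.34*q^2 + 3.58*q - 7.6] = 2.68000000000000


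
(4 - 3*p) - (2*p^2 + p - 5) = -2*p^2 - 4*p + 9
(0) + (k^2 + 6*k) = k^2 + 6*k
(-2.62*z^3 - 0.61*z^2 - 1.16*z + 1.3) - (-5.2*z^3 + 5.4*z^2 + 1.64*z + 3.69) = 2.58*z^3 - 6.01*z^2 - 2.8*z - 2.39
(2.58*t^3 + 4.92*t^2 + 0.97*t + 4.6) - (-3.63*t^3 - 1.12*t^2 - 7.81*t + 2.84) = 6.21*t^3 + 6.04*t^2 + 8.78*t + 1.76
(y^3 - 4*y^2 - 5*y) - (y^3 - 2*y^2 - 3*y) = -2*y^2 - 2*y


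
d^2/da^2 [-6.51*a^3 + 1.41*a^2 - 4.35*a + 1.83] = 2.82 - 39.06*a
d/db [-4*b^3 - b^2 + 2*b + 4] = -12*b^2 - 2*b + 2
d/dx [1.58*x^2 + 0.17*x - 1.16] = 3.16*x + 0.17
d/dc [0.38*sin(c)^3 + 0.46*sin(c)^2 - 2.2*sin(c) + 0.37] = (1.14*sin(c)^2 + 0.92*sin(c) - 2.2)*cos(c)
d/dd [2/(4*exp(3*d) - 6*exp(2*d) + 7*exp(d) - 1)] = (-24*exp(2*d) + 24*exp(d) - 14)*exp(d)/(4*exp(3*d) - 6*exp(2*d) + 7*exp(d) - 1)^2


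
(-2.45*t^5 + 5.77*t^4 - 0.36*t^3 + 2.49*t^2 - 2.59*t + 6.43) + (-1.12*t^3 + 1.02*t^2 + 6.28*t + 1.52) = -2.45*t^5 + 5.77*t^4 - 1.48*t^3 + 3.51*t^2 + 3.69*t + 7.95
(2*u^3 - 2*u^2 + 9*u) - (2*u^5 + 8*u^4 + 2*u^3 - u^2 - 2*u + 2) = -2*u^5 - 8*u^4 - u^2 + 11*u - 2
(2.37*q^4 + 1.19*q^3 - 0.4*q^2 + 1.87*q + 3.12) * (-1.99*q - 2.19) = -4.7163*q^5 - 7.5584*q^4 - 1.8101*q^3 - 2.8453*q^2 - 10.3041*q - 6.8328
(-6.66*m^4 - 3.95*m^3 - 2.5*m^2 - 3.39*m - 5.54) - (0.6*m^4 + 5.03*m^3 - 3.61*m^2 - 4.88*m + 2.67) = -7.26*m^4 - 8.98*m^3 + 1.11*m^2 + 1.49*m - 8.21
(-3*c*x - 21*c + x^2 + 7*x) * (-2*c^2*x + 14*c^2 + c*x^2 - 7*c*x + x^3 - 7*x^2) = 6*c^3*x^2 - 294*c^3 - 5*c^2*x^3 + 245*c^2*x - 2*c*x^4 + 98*c*x^2 + x^5 - 49*x^3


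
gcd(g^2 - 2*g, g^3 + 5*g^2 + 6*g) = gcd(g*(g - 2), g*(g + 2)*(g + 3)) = g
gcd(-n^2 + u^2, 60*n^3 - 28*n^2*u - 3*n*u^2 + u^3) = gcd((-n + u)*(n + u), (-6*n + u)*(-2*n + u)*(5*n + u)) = 1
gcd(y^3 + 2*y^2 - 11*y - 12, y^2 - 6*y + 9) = y - 3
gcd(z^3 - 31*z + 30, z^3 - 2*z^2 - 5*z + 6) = z - 1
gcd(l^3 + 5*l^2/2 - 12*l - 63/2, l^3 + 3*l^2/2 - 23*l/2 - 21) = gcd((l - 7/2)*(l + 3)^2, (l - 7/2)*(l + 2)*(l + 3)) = l^2 - l/2 - 21/2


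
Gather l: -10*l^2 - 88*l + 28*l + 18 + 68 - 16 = -10*l^2 - 60*l + 70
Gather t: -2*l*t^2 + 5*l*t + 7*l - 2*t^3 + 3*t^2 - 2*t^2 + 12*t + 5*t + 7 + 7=7*l - 2*t^3 + t^2*(1 - 2*l) + t*(5*l + 17) + 14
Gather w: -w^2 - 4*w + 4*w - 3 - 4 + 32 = 25 - w^2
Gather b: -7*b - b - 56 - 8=-8*b - 64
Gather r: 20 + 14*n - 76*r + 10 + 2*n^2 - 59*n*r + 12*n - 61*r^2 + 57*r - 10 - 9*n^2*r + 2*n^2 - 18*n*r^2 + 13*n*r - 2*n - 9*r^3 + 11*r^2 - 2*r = 4*n^2 + 24*n - 9*r^3 + r^2*(-18*n - 50) + r*(-9*n^2 - 46*n - 21) + 20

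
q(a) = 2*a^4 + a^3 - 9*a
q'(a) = 8*a^3 + 3*a^2 - 9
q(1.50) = 0.00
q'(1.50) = 24.75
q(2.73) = 106.87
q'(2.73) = 176.13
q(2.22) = 39.54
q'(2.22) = 93.31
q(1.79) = 10.16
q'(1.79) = 46.50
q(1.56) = 1.60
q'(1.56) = 28.67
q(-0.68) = 6.23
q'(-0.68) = -10.13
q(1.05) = -5.86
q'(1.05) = 3.57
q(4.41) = 802.53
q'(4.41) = 735.47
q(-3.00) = 162.00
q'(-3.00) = -198.00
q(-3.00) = 162.00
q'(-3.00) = -198.00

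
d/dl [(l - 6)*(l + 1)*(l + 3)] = 3*l^2 - 4*l - 21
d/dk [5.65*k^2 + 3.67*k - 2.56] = 11.3*k + 3.67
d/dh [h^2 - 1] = 2*h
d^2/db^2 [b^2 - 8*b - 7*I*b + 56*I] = 2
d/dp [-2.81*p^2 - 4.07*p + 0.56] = -5.62*p - 4.07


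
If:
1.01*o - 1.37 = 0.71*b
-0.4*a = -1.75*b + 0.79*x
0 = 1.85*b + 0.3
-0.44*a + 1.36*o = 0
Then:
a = 3.84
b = -0.16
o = 1.24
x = -2.30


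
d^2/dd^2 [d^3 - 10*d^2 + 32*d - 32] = 6*d - 20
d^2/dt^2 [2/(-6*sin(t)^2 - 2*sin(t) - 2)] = (36*sin(t)^4 + 9*sin(t)^3 - 65*sin(t)^2 - 19*sin(t) + 4)/(3*sin(t)^2 + sin(t) + 1)^3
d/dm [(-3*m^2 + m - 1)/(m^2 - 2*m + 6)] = (5*m^2 - 34*m + 4)/(m^4 - 4*m^3 + 16*m^2 - 24*m + 36)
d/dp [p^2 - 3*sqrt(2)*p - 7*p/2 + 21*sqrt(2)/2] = 2*p - 3*sqrt(2) - 7/2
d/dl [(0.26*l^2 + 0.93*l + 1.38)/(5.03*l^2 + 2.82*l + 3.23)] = (-3.9447*l^2 - 12.2032*l - 0.887699999999999)/(25.3009*l^4 + 28.3692*l^3 + 40.4462*l^2 + 18.2172*l + 10.4329)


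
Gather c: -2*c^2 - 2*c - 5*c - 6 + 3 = -2*c^2 - 7*c - 3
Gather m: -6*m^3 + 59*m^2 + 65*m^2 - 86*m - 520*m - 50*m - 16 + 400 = -6*m^3 + 124*m^2 - 656*m + 384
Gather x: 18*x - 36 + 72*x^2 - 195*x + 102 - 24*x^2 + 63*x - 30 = 48*x^2 - 114*x + 36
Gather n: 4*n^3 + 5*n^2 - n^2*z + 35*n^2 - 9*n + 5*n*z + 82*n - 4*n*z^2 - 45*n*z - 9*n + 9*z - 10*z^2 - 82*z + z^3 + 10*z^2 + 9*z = 4*n^3 + n^2*(40 - z) + n*(-4*z^2 - 40*z + 64) + z^3 - 64*z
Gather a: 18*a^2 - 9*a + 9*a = 18*a^2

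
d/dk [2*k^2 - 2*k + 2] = 4*k - 2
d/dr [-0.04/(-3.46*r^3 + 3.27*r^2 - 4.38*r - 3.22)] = (-0.4152*r^2 + 0.2616*r - 0.1752)/(3.46*r^3 - 3.27*r^2 + 4.38*r + 3.22)^2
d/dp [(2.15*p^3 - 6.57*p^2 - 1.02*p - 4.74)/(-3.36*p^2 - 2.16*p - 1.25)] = (-7.224*p^4 - 9.288*p^3 + 2.7015*p^2 - 15.4278*p - 8.9634)/(11.2896*p^4 + 14.5152*p^3 + 13.0656*p^2 + 5.4*p + 1.5625)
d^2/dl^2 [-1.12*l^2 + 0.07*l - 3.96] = -2.24000000000000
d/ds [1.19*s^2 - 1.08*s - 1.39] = 2.38*s - 1.08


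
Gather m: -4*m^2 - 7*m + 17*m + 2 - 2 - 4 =-4*m^2 + 10*m - 4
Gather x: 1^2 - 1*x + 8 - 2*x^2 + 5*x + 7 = -2*x^2 + 4*x + 16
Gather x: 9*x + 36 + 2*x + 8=11*x + 44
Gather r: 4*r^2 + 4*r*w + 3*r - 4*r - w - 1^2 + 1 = 4*r^2 + r*(4*w - 1) - w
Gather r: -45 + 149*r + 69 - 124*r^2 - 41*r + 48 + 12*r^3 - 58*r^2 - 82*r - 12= 12*r^3 - 182*r^2 + 26*r + 60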